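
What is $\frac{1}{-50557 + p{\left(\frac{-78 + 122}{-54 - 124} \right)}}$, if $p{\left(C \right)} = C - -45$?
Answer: $- \frac{89}{4495590} \approx -1.9797 \cdot 10^{-5}$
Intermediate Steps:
$p{\left(C \right)} = 45 + C$ ($p{\left(C \right)} = C + 45 = 45 + C$)
$\frac{1}{-50557 + p{\left(\frac{-78 + 122}{-54 - 124} \right)}} = \frac{1}{-50557 + \left(45 + \frac{-78 + 122}{-54 - 124}\right)} = \frac{1}{-50557 + \left(45 + \frac{44}{-178}\right)} = \frac{1}{-50557 + \left(45 + 44 \left(- \frac{1}{178}\right)\right)} = \frac{1}{-50557 + \left(45 - \frac{22}{89}\right)} = \frac{1}{-50557 + \frac{3983}{89}} = \frac{1}{- \frac{4495590}{89}} = - \frac{89}{4495590}$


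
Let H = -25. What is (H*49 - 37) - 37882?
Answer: -39144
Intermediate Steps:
(H*49 - 37) - 37882 = (-25*49 - 37) - 37882 = (-1225 - 37) - 37882 = -1262 - 37882 = -39144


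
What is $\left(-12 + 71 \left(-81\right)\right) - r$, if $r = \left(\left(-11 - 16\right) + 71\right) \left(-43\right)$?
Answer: $-3871$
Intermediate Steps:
$r = -1892$ ($r = \left(\left(-11 - 16\right) + 71\right) \left(-43\right) = \left(-27 + 71\right) \left(-43\right) = 44 \left(-43\right) = -1892$)
$\left(-12 + 71 \left(-81\right)\right) - r = \left(-12 + 71 \left(-81\right)\right) - -1892 = \left(-12 - 5751\right) + 1892 = -5763 + 1892 = -3871$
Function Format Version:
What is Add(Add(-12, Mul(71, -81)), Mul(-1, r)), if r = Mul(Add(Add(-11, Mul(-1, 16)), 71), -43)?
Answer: -3871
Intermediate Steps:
r = -1892 (r = Mul(Add(Add(-11, -16), 71), -43) = Mul(Add(-27, 71), -43) = Mul(44, -43) = -1892)
Add(Add(-12, Mul(71, -81)), Mul(-1, r)) = Add(Add(-12, Mul(71, -81)), Mul(-1, -1892)) = Add(Add(-12, -5751), 1892) = Add(-5763, 1892) = -3871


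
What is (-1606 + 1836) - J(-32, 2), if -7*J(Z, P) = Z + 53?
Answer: 233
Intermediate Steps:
J(Z, P) = -53/7 - Z/7 (J(Z, P) = -(Z + 53)/7 = -(53 + Z)/7 = -53/7 - Z/7)
(-1606 + 1836) - J(-32, 2) = (-1606 + 1836) - (-53/7 - 1/7*(-32)) = 230 - (-53/7 + 32/7) = 230 - 1*(-3) = 230 + 3 = 233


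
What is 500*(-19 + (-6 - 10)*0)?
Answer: -9500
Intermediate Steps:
500*(-19 + (-6 - 10)*0) = 500*(-19 - 16*0) = 500*(-19 + 0) = 500*(-19) = -9500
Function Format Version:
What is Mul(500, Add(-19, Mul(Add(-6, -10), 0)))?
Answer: -9500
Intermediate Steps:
Mul(500, Add(-19, Mul(Add(-6, -10), 0))) = Mul(500, Add(-19, Mul(-16, 0))) = Mul(500, Add(-19, 0)) = Mul(500, -19) = -9500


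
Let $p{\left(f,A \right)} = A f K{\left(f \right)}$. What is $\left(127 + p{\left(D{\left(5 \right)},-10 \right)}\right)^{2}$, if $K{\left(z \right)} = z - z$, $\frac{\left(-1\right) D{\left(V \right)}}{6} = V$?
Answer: $16129$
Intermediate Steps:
$D{\left(V \right)} = - 6 V$
$K{\left(z \right)} = 0$
$p{\left(f,A \right)} = 0$ ($p{\left(f,A \right)} = A f 0 = 0$)
$\left(127 + p{\left(D{\left(5 \right)},-10 \right)}\right)^{2} = \left(127 + 0\right)^{2} = 127^{2} = 16129$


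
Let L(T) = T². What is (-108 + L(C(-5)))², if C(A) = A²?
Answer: 267289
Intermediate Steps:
(-108 + L(C(-5)))² = (-108 + ((-5)²)²)² = (-108 + 25²)² = (-108 + 625)² = 517² = 267289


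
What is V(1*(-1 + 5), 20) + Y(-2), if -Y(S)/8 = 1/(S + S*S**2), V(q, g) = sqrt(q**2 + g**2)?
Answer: 4/5 + 4*sqrt(26) ≈ 21.196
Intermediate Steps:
V(q, g) = sqrt(g**2 + q**2)
Y(S) = -8/(S + S**3) (Y(S) = -8/(S + S*S**2) = -8/(S + S**3))
V(1*(-1 + 5), 20) + Y(-2) = sqrt(20**2 + (1*(-1 + 5))**2) - 8/(-2 + (-2)**3) = sqrt(400 + (1*4)**2) - 8/(-2 - 8) = sqrt(400 + 4**2) - 8/(-10) = sqrt(400 + 16) - 8*(-1/10) = sqrt(416) + 4/5 = 4*sqrt(26) + 4/5 = 4/5 + 4*sqrt(26)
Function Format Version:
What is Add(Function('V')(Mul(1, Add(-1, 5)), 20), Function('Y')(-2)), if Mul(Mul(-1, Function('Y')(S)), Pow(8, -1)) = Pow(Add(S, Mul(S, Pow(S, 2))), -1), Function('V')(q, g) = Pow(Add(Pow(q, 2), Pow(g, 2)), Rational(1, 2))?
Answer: Add(Rational(4, 5), Mul(4, Pow(26, Rational(1, 2)))) ≈ 21.196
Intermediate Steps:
Function('V')(q, g) = Pow(Add(Pow(g, 2), Pow(q, 2)), Rational(1, 2))
Function('Y')(S) = Mul(-8, Pow(Add(S, Pow(S, 3)), -1)) (Function('Y')(S) = Mul(-8, Pow(Add(S, Mul(S, Pow(S, 2))), -1)) = Mul(-8, Pow(Add(S, Pow(S, 3)), -1)))
Add(Function('V')(Mul(1, Add(-1, 5)), 20), Function('Y')(-2)) = Add(Pow(Add(Pow(20, 2), Pow(Mul(1, Add(-1, 5)), 2)), Rational(1, 2)), Mul(-8, Pow(Add(-2, Pow(-2, 3)), -1))) = Add(Pow(Add(400, Pow(Mul(1, 4), 2)), Rational(1, 2)), Mul(-8, Pow(Add(-2, -8), -1))) = Add(Pow(Add(400, Pow(4, 2)), Rational(1, 2)), Mul(-8, Pow(-10, -1))) = Add(Pow(Add(400, 16), Rational(1, 2)), Mul(-8, Rational(-1, 10))) = Add(Pow(416, Rational(1, 2)), Rational(4, 5)) = Add(Mul(4, Pow(26, Rational(1, 2))), Rational(4, 5)) = Add(Rational(4, 5), Mul(4, Pow(26, Rational(1, 2))))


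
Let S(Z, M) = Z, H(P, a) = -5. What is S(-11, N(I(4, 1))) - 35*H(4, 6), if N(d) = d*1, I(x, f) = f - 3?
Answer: 164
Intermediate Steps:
I(x, f) = -3 + f
N(d) = d
S(-11, N(I(4, 1))) - 35*H(4, 6) = -11 - 35*(-5) = -11 + 175 = 164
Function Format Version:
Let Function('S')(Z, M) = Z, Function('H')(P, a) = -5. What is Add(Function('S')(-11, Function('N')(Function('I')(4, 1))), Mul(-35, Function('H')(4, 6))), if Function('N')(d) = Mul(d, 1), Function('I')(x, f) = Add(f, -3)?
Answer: 164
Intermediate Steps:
Function('I')(x, f) = Add(-3, f)
Function('N')(d) = d
Add(Function('S')(-11, Function('N')(Function('I')(4, 1))), Mul(-35, Function('H')(4, 6))) = Add(-11, Mul(-35, -5)) = Add(-11, 175) = 164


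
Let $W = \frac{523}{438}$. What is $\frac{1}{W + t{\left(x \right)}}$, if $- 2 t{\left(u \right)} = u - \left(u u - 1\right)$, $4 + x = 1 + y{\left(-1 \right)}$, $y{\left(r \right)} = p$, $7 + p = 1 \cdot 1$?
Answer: $\frac{219}{10007} \approx 0.021885$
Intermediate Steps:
$p = -6$ ($p = -7 + 1 \cdot 1 = -7 + 1 = -6$)
$y{\left(r \right)} = -6$
$x = -9$ ($x = -4 + \left(1 - 6\right) = -4 - 5 = -9$)
$W = \frac{523}{438}$ ($W = 523 \cdot \frac{1}{438} = \frac{523}{438} \approx 1.1941$)
$t{\left(u \right)} = - \frac{1}{2} + \frac{u^{2}}{2} - \frac{u}{2}$ ($t{\left(u \right)} = - \frac{u - \left(u u - 1\right)}{2} = - \frac{u - \left(u^{2} - 1\right)}{2} = - \frac{u - \left(-1 + u^{2}\right)}{2} = - \frac{1 + u - u^{2}}{2} = - \frac{1}{2} + \frac{u^{2}}{2} - \frac{u}{2}$)
$\frac{1}{W + t{\left(x \right)}} = \frac{1}{\frac{523}{438} - \left(-4 - \frac{81}{2}\right)} = \frac{1}{\frac{523}{438} + \left(- \frac{1}{2} + \frac{1}{2} \cdot 81 + \frac{9}{2}\right)} = \frac{1}{\frac{523}{438} + \left(- \frac{1}{2} + \frac{81}{2} + \frac{9}{2}\right)} = \frac{1}{\frac{523}{438} + \frac{89}{2}} = \frac{1}{\frac{10007}{219}} = \frac{219}{10007}$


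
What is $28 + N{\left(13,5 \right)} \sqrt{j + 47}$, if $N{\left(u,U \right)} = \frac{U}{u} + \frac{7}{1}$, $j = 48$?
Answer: $28 + \frac{96 \sqrt{95}}{13} \approx 99.976$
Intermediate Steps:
$N{\left(u,U \right)} = 7 + \frac{U}{u}$ ($N{\left(u,U \right)} = \frac{U}{u} + 7 \cdot 1 = \frac{U}{u} + 7 = 7 + \frac{U}{u}$)
$28 + N{\left(13,5 \right)} \sqrt{j + 47} = 28 + \left(7 + \frac{5}{13}\right) \sqrt{48 + 47} = 28 + \left(7 + 5 \cdot \frac{1}{13}\right) \sqrt{95} = 28 + \left(7 + \frac{5}{13}\right) \sqrt{95} = 28 + \frac{96 \sqrt{95}}{13}$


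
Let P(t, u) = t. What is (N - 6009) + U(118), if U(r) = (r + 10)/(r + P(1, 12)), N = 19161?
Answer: 1565216/119 ≈ 13153.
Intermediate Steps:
U(r) = (10 + r)/(1 + r) (U(r) = (r + 10)/(r + 1) = (10 + r)/(1 + r))
(N - 6009) + U(118) = (19161 - 6009) + (10 + 118)/(1 + 118) = 13152 + 128/119 = 1565216/119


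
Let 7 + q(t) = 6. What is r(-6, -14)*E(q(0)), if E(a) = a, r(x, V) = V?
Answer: 14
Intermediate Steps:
q(t) = -1 (q(t) = -7 + 6 = -1)
r(-6, -14)*E(q(0)) = -14*(-1) = 14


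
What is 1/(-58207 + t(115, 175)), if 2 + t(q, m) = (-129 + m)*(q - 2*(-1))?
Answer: -1/52827 ≈ -1.8930e-5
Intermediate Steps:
t(q, m) = -2 + (-129 + m)*(2 + q) (t(q, m) = -2 + (-129 + m)*(q - 2*(-1)) = -2 + (-129 + m)*(q + 2) = -2 + (-129 + m)*(2 + q))
1/(-58207 + t(115, 175)) = 1/(-58207 + (-260 - 129*115 + 2*175 + 175*115)) = 1/(-58207 + (-260 - 14835 + 350 + 20125)) = 1/(-58207 + 5380) = 1/(-52827) = -1/52827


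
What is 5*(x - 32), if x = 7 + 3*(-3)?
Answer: -170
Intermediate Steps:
x = -2 (x = 7 - 9 = -2)
5*(x - 32) = 5*(-2 - 32) = 5*(-34) = -170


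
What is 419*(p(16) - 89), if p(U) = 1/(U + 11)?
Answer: -1006438/27 ≈ -37276.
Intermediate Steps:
p(U) = 1/(11 + U)
419*(p(16) - 89) = 419*(1/(11 + 16) - 89) = 419*(1/27 - 89) = 419*(-2402/27) = -1006438/27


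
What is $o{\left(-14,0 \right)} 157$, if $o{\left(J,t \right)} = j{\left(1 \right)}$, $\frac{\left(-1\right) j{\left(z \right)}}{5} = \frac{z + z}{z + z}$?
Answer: $-785$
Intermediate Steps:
$j{\left(z \right)} = -5$ ($j{\left(z \right)} = - 5 \frac{z + z}{z + z} = - 5 \frac{2 z}{2 z} = - 5 \cdot 2 z \frac{1}{2 z} = \left(-5\right) 1 = -5$)
$o{\left(J,t \right)} = -5$
$o{\left(-14,0 \right)} 157 = \left(-5\right) 157 = -785$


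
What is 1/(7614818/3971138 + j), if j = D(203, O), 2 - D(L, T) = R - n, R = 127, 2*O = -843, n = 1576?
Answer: 1985569/2884868028 ≈ 0.00068827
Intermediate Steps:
O = -843/2 (O = (½)*(-843) = -843/2 ≈ -421.50)
D(L, T) = 1451 (D(L, T) = 2 - (127 - 1*1576) = 2 - (127 - 1576) = 2 - 1*(-1449) = 2 + 1449 = 1451)
j = 1451
1/(7614818/3971138 + j) = 1/(7614818/3971138 + 1451) = 1/(7614818*(1/3971138) + 1451) = 1/(3807409/1985569 + 1451) = 1/(2884868028/1985569) = 1985569/2884868028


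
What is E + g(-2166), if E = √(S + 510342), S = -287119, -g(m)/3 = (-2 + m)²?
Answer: -14100672 + √223223 ≈ -1.4100e+7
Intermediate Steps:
g(m) = -3*(-2 + m)²
E = √223223 (E = √(-287119 + 510342) = √223223 ≈ 472.46)
E + g(-2166) = √223223 - 3*(-2 - 2166)² = √223223 - 3*(-2168)² = √223223 - 3*4700224 = √223223 - 14100672 = -14100672 + √223223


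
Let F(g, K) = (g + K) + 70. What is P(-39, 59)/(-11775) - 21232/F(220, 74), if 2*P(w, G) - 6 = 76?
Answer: -62505431/1071525 ≈ -58.333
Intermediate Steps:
P(w, G) = 41 (P(w, G) = 3 + (½)*76 = 3 + 38 = 41)
F(g, K) = 70 + K + g (F(g, K) = (K + g) + 70 = 70 + K + g)
P(-39, 59)/(-11775) - 21232/F(220, 74) = 41/(-11775) - 21232/(70 + 74 + 220) = 41*(-1/11775) - 21232/364 = -41/11775 - 21232*1/364 = -41/11775 - 5308/91 = -62505431/1071525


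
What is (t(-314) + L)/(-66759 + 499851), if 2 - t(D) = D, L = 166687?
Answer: 167003/433092 ≈ 0.38561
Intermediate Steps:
t(D) = 2 - D
(t(-314) + L)/(-66759 + 499851) = ((2 - 1*(-314)) + 166687)/(-66759 + 499851) = ((2 + 314) + 166687)/433092 = (316 + 166687)*(1/433092) = 167003*(1/433092) = 167003/433092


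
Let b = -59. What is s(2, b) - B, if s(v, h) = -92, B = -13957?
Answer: 13865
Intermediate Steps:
s(2, b) - B = -92 - 1*(-13957) = -92 + 13957 = 13865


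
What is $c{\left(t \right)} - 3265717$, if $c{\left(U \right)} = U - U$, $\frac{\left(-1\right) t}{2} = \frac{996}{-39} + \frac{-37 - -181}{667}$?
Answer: $-3265717$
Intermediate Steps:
$t = \frac{439144}{8671}$ ($t = - 2 \left(\frac{996}{-39} + \frac{-37 - -181}{667}\right) = - 2 \left(996 \left(- \frac{1}{39}\right) + \left(-37 + 181\right) \frac{1}{667}\right) = - 2 \left(- \frac{332}{13} + 144 \cdot \frac{1}{667}\right) = - 2 \left(- \frac{332}{13} + \frac{144}{667}\right) = \left(-2\right) \left(- \frac{219572}{8671}\right) = \frac{439144}{8671} \approx 50.645$)
$c{\left(U \right)} = 0$
$c{\left(t \right)} - 3265717 = 0 - 3265717 = -3265717$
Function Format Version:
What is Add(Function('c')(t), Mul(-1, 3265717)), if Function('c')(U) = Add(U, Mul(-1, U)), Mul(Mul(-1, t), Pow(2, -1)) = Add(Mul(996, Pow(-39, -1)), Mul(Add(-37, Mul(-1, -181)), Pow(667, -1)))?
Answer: -3265717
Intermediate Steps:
t = Rational(439144, 8671) (t = Mul(-2, Add(Mul(996, Pow(-39, -1)), Mul(Add(-37, Mul(-1, -181)), Pow(667, -1)))) = Mul(-2, Add(Mul(996, Rational(-1, 39)), Mul(Add(-37, 181), Rational(1, 667)))) = Mul(-2, Add(Rational(-332, 13), Mul(144, Rational(1, 667)))) = Mul(-2, Add(Rational(-332, 13), Rational(144, 667))) = Mul(-2, Rational(-219572, 8671)) = Rational(439144, 8671) ≈ 50.645)
Function('c')(U) = 0
Add(Function('c')(t), Mul(-1, 3265717)) = Add(0, Mul(-1, 3265717)) = Add(0, -3265717) = -3265717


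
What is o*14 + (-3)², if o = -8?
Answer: -103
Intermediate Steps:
o*14 + (-3)² = -8*14 + (-3)² = -112 + 9 = -103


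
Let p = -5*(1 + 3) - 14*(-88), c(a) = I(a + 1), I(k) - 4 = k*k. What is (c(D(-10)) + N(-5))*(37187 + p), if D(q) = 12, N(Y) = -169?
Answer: 153596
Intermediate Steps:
I(k) = 4 + k**2 (I(k) = 4 + k*k = 4 + k**2)
c(a) = 4 + (1 + a)**2 (c(a) = 4 + (a + 1)**2 = 4 + (1 + a)**2)
p = 1212 (p = -5*4 + 1232 = -20 + 1232 = 1212)
(c(D(-10)) + N(-5))*(37187 + p) = ((4 + (1 + 12)**2) - 169)*(37187 + 1212) = ((4 + 13**2) - 169)*38399 = ((4 + 169) - 169)*38399 = (173 - 169)*38399 = 4*38399 = 153596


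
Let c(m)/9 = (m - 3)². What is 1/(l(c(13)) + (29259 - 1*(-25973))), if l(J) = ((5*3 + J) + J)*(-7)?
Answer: 1/42527 ≈ 2.3514e-5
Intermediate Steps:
c(m) = 9*(-3 + m)² (c(m) = 9*(m - 3)² = 9*(-3 + m)²)
l(J) = -105 - 14*J (l(J) = ((15 + J) + J)*(-7) = (15 + 2*J)*(-7) = -105 - 14*J)
1/(l(c(13)) + (29259 - 1*(-25973))) = 1/((-105 - 126*(-3 + 13)²) + (29259 - 1*(-25973))) = 1/((-105 - 126*10²) + (29259 + 25973)) = 1/((-105 - 126*100) + 55232) = 1/((-105 - 14*900) + 55232) = 1/((-105 - 12600) + 55232) = 1/(-12705 + 55232) = 1/42527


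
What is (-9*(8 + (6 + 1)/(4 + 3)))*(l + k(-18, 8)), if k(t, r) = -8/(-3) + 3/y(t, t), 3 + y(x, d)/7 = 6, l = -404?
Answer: 227475/7 ≈ 32496.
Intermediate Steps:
y(x, d) = 21 (y(x, d) = -21 + 7*6 = -21 + 42 = 21)
k(t, r) = 59/21 (k(t, r) = -8/(-3) + 3/21 = -8*(-1/3) + 3*(1/21) = 8/3 + 1/7 = 59/21)
(-9*(8 + (6 + 1)/(4 + 3)))*(l + k(-18, 8)) = (-9*(8 + (6 + 1)/(4 + 3)))*(-404 + 59/21) = -9*(8 + 7/7)*(-8425/21) = -9*(8 + 7*(1/7))*(-8425/21) = -9*(8 + 1)*(-8425/21) = -9*9*(-8425/21) = -81*(-8425/21) = 227475/7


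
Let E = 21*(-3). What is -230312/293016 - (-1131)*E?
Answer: -2609812420/36627 ≈ -71254.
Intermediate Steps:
E = -63
-230312/293016 - (-1131)*E = -230312/293016 - (-1131)*(-63) = -230312*1/293016 - 1*71253 = -28789/36627 - 71253 = -2609812420/36627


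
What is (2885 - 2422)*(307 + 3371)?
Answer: 1702914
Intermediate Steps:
(2885 - 2422)*(307 + 3371) = 463*3678 = 1702914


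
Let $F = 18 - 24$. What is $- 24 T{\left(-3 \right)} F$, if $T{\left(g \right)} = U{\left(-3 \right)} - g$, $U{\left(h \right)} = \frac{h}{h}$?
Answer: $576$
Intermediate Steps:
$U{\left(h \right)} = 1$
$F = -6$ ($F = 18 - 24 = -6$)
$T{\left(g \right)} = 1 - g$
$- 24 T{\left(-3 \right)} F = - 24 \left(1 - -3\right) \left(-6\right) = - 24 \left(1 + 3\right) \left(-6\right) = \left(-24\right) 4 \left(-6\right) = \left(-96\right) \left(-6\right) = 576$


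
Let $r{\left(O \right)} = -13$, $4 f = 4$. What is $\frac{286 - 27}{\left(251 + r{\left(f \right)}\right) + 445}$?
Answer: $\frac{259}{683} \approx 0.37921$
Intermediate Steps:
$f = 1$ ($f = \frac{1}{4} \cdot 4 = 1$)
$\frac{286 - 27}{\left(251 + r{\left(f \right)}\right) + 445} = \frac{286 - 27}{\left(251 - 13\right) + 445} = \frac{259}{238 + 445} = \frac{259}{683}$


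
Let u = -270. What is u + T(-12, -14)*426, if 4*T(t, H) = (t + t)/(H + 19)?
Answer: -3906/5 ≈ -781.20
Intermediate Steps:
T(t, H) = t/(2*(19 + H)) (T(t, H) = ((t + t)/(H + 19))/4 = ((2*t)/(19 + H))/4 = (2*t/(19 + H))/4 = t/(2*(19 + H)))
u + T(-12, -14)*426 = -270 + ((½)*(-12)/(19 - 14))*426 = -270 + ((½)*(-12)/5)*426 = -270 + ((½)*(-12)*(⅕))*426 = -270 - 6/5*426 = -270 - 2556/5 = -3906/5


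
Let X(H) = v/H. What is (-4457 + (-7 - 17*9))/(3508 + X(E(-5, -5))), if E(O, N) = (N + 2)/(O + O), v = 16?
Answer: -13851/10684 ≈ -1.2964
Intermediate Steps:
E(O, N) = (2 + N)/(2*O) (E(O, N) = (2 + N)/((2*O)) = (2 + N)*(1/(2*O)) = (2 + N)/(2*O))
X(H) = 16/H
(-4457 + (-7 - 17*9))/(3508 + X(E(-5, -5))) = (-4457 + (-7 - 17*9))/(3508 + 16/(((1/2)*(2 - 5)/(-5)))) = (-4457 + (-7 - 153))/(3508 + 16/(((1/2)*(-1/5)*(-3)))) = (-4457 - 160)/(3508 + 16/(3/10)) = -4617/(3508 + 16*(10/3)) = -4617/(3508 + 160/3) = -4617/10684/3 = -4617*3/10684 = -13851/10684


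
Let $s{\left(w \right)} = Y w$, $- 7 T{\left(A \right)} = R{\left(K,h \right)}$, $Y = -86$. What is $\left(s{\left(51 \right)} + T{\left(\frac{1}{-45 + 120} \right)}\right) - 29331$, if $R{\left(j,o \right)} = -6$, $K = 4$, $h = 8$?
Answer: $- \frac{236013}{7} \approx -33716.0$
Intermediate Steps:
$T{\left(A \right)} = \frac{6}{7}$ ($T{\left(A \right)} = \left(- \frac{1}{7}\right) \left(-6\right) = \frac{6}{7}$)
$s{\left(w \right)} = - 86 w$
$\left(s{\left(51 \right)} + T{\left(\frac{1}{-45 + 120} \right)}\right) - 29331 = \left(\left(-86\right) 51 + \frac{6}{7}\right) - 29331 = \left(-4386 + \frac{6}{7}\right) - 29331 = - \frac{30696}{7} - 29331 = - \frac{236013}{7}$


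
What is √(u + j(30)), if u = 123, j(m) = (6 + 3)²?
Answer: 2*√51 ≈ 14.283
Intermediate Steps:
j(m) = 81 (j(m) = 9² = 81)
√(u + j(30)) = √(123 + 81) = √204 = 2*√51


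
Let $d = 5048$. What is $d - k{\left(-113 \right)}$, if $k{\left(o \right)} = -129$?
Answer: $5177$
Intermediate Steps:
$d - k{\left(-113 \right)} = 5048 - -129 = 5048 + 129 = 5177$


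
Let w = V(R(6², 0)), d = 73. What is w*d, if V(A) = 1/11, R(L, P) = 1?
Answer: 73/11 ≈ 6.6364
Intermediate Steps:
V(A) = 1/11
w = 1/11 ≈ 0.090909
w*d = (1/11)*73 = 73/11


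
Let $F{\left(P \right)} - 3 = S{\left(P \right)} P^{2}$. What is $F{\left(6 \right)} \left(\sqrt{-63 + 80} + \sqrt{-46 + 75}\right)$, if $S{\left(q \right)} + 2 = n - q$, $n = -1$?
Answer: $- 321 \sqrt{17} - 321 \sqrt{29} \approx -3052.2$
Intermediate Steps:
$S{\left(q \right)} = -3 - q$ ($S{\left(q \right)} = -2 - \left(1 + q\right) = -3 - q$)
$F{\left(P \right)} = 3 + P^{2} \left(-3 - P\right)$ ($F{\left(P \right)} = 3 + \left(-3 - P\right) P^{2} = 3 + P^{2} \left(-3 - P\right)$)
$F{\left(6 \right)} \left(\sqrt{-63 + 80} + \sqrt{-46 + 75}\right) = \left(3 - 6^{2} \left(3 + 6\right)\right) \left(\sqrt{-63 + 80} + \sqrt{-46 + 75}\right) = \left(3 - 36 \cdot 9\right) \left(\sqrt{17} + \sqrt{29}\right) = \left(3 - 324\right) \left(\sqrt{17} + \sqrt{29}\right) = - 321 \left(\sqrt{17} + \sqrt{29}\right) = - 321 \sqrt{17} - 321 \sqrt{29}$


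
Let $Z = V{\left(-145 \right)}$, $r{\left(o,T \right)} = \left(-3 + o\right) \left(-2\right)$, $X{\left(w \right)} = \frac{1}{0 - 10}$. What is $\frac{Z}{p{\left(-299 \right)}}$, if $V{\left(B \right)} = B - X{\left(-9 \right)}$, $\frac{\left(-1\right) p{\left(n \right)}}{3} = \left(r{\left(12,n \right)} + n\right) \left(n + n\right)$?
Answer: $\frac{21}{82420} \approx 0.00025479$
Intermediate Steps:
$X{\left(w \right)} = - \frac{1}{10}$ ($X{\left(w \right)} = \frac{1}{-10} = - \frac{1}{10}$)
$r{\left(o,T \right)} = 6 - 2 o$
$p{\left(n \right)} = - 6 n \left(-18 + n\right)$ ($p{\left(n \right)} = - 3 \left(\left(6 - 24\right) + n\right) \left(n + n\right) = - 3 \left(\left(6 - 24\right) + n\right) 2 n = - 3 \left(-18 + n\right) 2 n = - 3 \cdot 2 n \left(-18 + n\right) = - 6 n \left(-18 + n\right)$)
$V{\left(B \right)} = \frac{1}{10} + B$ ($V{\left(B \right)} = B - - \frac{1}{10} = B + \frac{1}{10} = \frac{1}{10} + B$)
$Z = - \frac{1449}{10}$ ($Z = \frac{1}{10} - 145 = - \frac{1449}{10} \approx -144.9$)
$\frac{Z}{p{\left(-299 \right)}} = - \frac{1449}{10 \cdot 6 \left(-299\right) \left(18 - -299\right)} = - \frac{1449}{10 \cdot 6 \left(-299\right) \left(18 + 299\right)} = - \frac{1449}{10 \cdot 6 \left(-299\right) 317} = - \frac{1449}{10 \left(-568698\right)} = \left(- \frac{1449}{10}\right) \left(- \frac{1}{568698}\right) = \frac{21}{82420}$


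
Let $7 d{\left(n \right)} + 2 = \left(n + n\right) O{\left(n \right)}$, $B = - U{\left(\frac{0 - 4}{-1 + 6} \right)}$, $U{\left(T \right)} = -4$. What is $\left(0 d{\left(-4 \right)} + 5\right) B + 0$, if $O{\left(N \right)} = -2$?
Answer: $20$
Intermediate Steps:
$B = 4$ ($B = \left(-1\right) \left(-4\right) = 4$)
$d{\left(n \right)} = - \frac{2}{7} - \frac{4 n}{7}$ ($d{\left(n \right)} = - \frac{2}{7} + \frac{\left(n + n\right) \left(-2\right)}{7} = - \frac{2}{7} + \frac{2 n \left(-2\right)}{7} = - \frac{2}{7} + \frac{\left(-4\right) n}{7} = - \frac{2}{7} - \frac{4 n}{7}$)
$\left(0 d{\left(-4 \right)} + 5\right) B + 0 = \left(0 \left(- \frac{2}{7} - - \frac{16}{7}\right) + 5\right) 4 + 0 = \left(0 \left(- \frac{2}{7} + \frac{16}{7}\right) + 5\right) 4 + 0 = \left(0 \cdot 2 + 5\right) 4 + 0 = \left(0 + 5\right) 4 + 0 = 5 \cdot 4 + 0 = 20 + 0 = 20$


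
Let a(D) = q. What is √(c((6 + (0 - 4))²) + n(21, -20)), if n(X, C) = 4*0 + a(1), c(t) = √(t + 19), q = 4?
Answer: √(4 + √23) ≈ 2.9658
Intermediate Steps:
a(D) = 4
c(t) = √(19 + t)
n(X, C) = 4 (n(X, C) = 4*0 + 4 = 0 + 4 = 4)
√(c((6 + (0 - 4))²) + n(21, -20)) = √(√(19 + (6 + (0 - 4))²) + 4) = √(√(19 + (6 - 4)²) + 4) = √(√(19 + 2²) + 4) = √(√(19 + 4) + 4) = √(√23 + 4) = √(4 + √23)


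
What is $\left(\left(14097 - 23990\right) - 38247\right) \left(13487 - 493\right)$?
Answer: $-625531160$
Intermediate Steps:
$\left(\left(14097 - 23990\right) - 38247\right) \left(13487 - 493\right) = \left(-9893 - 38247\right) 12994 = \left(-48140\right) 12994 = -625531160$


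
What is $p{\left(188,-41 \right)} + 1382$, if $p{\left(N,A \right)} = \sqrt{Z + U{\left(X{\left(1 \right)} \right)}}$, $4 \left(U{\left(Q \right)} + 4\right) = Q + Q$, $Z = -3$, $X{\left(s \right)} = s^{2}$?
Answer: $1382 + \frac{i \sqrt{26}}{2} \approx 1382.0 + 2.5495 i$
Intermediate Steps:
$U{\left(Q \right)} = -4 + \frac{Q}{2}$ ($U{\left(Q \right)} = -4 + \frac{Q + Q}{4} = -4 + \frac{2 Q}{4} = -4 + \frac{Q}{2}$)
$p{\left(N,A \right)} = \frac{i \sqrt{26}}{2}$ ($p{\left(N,A \right)} = \sqrt{-3 - \left(4 - \frac{1^{2}}{2}\right)} = \sqrt{-3 + \left(-4 + \frac{1}{2} \cdot 1\right)} = \sqrt{-3 + \left(-4 + \frac{1}{2}\right)} = \sqrt{-3 - \frac{7}{2}} = \sqrt{- \frac{13}{2}} = \frac{i \sqrt{26}}{2}$)
$p{\left(188,-41 \right)} + 1382 = \frac{i \sqrt{26}}{2} + 1382 = 1382 + \frac{i \sqrt{26}}{2}$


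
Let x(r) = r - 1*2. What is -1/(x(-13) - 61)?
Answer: 1/76 ≈ 0.013158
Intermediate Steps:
x(r) = -2 + r (x(r) = r - 2 = -2 + r)
-1/(x(-13) - 61) = -1/((-2 - 13) - 61) = -1/(-15 - 61) = -1/(-76) = -1/76*(-1) = 1/76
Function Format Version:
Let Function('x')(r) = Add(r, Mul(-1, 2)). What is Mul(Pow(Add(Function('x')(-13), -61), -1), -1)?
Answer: Rational(1, 76) ≈ 0.013158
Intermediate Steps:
Function('x')(r) = Add(-2, r) (Function('x')(r) = Add(r, -2) = Add(-2, r))
Mul(Pow(Add(Function('x')(-13), -61), -1), -1) = Mul(Pow(Add(Add(-2, -13), -61), -1), -1) = Mul(Pow(Add(-15, -61), -1), -1) = Mul(Pow(-76, -1), -1) = Mul(Rational(-1, 76), -1) = Rational(1, 76)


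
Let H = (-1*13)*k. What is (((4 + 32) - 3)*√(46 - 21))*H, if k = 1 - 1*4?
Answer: 6435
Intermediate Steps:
k = -3 (k = 1 - 4 = -3)
H = 39 (H = -1*13*(-3) = -13*(-3) = 39)
(((4 + 32) - 3)*√(46 - 21))*H = (((4 + 32) - 3)*√(46 - 21))*39 = ((36 - 3)*√25)*39 = (33*5)*39 = 165*39 = 6435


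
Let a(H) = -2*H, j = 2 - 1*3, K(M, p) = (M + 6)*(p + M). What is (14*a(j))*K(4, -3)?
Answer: 280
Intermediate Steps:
K(M, p) = (6 + M)*(M + p)
j = -1 (j = 2 - 3 = -1)
(14*a(j))*K(4, -3) = (14*(-2*(-1)))*(4**2 + 6*4 + 6*(-3) + 4*(-3)) = (14*2)*(16 + 24 - 18 - 12) = 28*10 = 280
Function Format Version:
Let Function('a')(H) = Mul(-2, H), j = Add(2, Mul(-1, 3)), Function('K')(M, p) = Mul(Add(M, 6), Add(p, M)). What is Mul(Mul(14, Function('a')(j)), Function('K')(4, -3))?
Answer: 280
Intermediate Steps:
Function('K')(M, p) = Mul(Add(6, M), Add(M, p))
j = -1 (j = Add(2, -3) = -1)
Mul(Mul(14, Function('a')(j)), Function('K')(4, -3)) = Mul(Mul(14, Mul(-2, -1)), Add(Pow(4, 2), Mul(6, 4), Mul(6, -3), Mul(4, -3))) = Mul(Mul(14, 2), Add(16, 24, -18, -12)) = Mul(28, 10) = 280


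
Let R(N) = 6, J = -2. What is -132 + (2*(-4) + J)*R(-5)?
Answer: -192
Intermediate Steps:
-132 + (2*(-4) + J)*R(-5) = -132 + (2*(-4) - 2)*6 = -132 + (-8 - 2)*6 = -132 - 10*6 = -132 - 60 = -192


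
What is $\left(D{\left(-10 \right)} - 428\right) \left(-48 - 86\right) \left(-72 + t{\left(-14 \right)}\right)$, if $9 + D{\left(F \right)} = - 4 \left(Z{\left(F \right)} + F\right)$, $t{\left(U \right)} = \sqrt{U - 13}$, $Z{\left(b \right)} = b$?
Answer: $-3444336 + 143514 i \sqrt{3} \approx -3.4443 \cdot 10^{6} + 2.4857 \cdot 10^{5} i$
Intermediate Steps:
$t{\left(U \right)} = \sqrt{-13 + U}$
$D{\left(F \right)} = -9 - 8 F$ ($D{\left(F \right)} = -9 - 4 \left(F + F\right) = -9 - 4 \cdot 2 F = -9 - 8 F$)
$\left(D{\left(-10 \right)} - 428\right) \left(-48 - 86\right) \left(-72 + t{\left(-14 \right)}\right) = \left(\left(-9 - -80\right) - 428\right) \left(-48 - 86\right) \left(-72 + \sqrt{-13 - 14}\right) = \left(\left(-9 + 80\right) - 428\right) \left(- 134 \left(-72 + \sqrt{-27}\right)\right) = \left(71 - 428\right) \left(- 134 \left(-72 + 3 i \sqrt{3}\right)\right) = - 357 \left(9648 - 402 i \sqrt{3}\right) = -3444336 + 143514 i \sqrt{3}$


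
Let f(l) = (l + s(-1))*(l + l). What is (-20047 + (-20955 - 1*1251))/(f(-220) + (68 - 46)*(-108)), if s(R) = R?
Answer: -42253/94864 ≈ -0.44541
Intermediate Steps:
f(l) = 2*l*(-1 + l) (f(l) = (l - 1)*(l + l) = (-1 + l)*(2*l) = 2*l*(-1 + l))
(-20047 + (-20955 - 1*1251))/(f(-220) + (68 - 46)*(-108)) = (-20047 + (-20955 - 1*1251))/(2*(-220)*(-1 - 220) + (68 - 46)*(-108)) = (-20047 + (-20955 - 1251))/(2*(-220)*(-221) + 22*(-108)) = (-20047 - 22206)/(97240 - 2376) = -42253/94864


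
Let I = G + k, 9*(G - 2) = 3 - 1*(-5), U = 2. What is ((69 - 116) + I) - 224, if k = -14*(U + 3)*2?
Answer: -3673/9 ≈ -408.11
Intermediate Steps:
G = 26/9 (G = 2 + (3 - 1*(-5))/9 = 2 + (3 + 5)/9 = 2 + (1/9)*8 = 2 + 8/9 = 26/9 ≈ 2.8889)
k = -140 (k = -14*(2 + 3)*2 = -70*2 = -14*10 = -140)
I = -1234/9 (I = 26/9 - 140 = -1234/9 ≈ -137.11)
((69 - 116) + I) - 224 = ((69 - 116) - 1234/9) - 224 = (-47 - 1234/9) - 224 = -1657/9 - 224 = -3673/9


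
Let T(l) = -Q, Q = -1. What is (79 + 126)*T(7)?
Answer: 205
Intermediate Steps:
T(l) = 1 (T(l) = -1*(-1) = 1)
(79 + 126)*T(7) = (79 + 126)*1 = 205*1 = 205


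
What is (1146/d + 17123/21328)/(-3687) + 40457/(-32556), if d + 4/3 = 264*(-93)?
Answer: -1627638059267939/1309554363248240 ≈ -1.2429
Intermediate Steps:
d = -73660/3 (d = -4/3 + 264*(-93) = -4/3 - 24552 = -73660/3 ≈ -24553.)
(1146/d + 17123/21328)/(-3687) + 40457/(-32556) = (1146/(-73660/3) + 17123/21328)/(-3687) + 40457/(-32556) = (1146*(-3/73660) + 17123*(1/21328))*(-1/3687) + 40457*(-1/32556) = (-1719/36830 + 17123/21328)*(-1/3687) - 40457/32556 = (296988629/392755120)*(-1/3687) - 40457/32556 = -296988629/1448088127440 - 40457/32556 = -1627638059267939/1309554363248240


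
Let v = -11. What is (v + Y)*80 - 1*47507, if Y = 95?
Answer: -40787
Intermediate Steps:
(v + Y)*80 - 1*47507 = (-11 + 95)*80 - 1*47507 = 84*80 - 47507 = 6720 - 47507 = -40787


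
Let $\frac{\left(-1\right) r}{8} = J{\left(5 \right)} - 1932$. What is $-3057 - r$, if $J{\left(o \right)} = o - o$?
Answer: $-18513$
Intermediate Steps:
$J{\left(o \right)} = 0$
$r = 15456$ ($r = - 8 \left(0 - 1932\right) = \left(-8\right) \left(-1932\right) = 15456$)
$-3057 - r = -3057 - 15456 = -18513$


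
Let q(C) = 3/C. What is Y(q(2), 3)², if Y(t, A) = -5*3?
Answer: 225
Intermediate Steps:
Y(t, A) = -15
Y(q(2), 3)² = (-15)² = 225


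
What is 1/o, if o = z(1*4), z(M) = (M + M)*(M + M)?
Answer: 1/64 ≈ 0.015625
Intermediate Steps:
z(M) = 4*M**2 (z(M) = (2*M)*(2*M) = 4*M**2)
o = 64 (o = 4*(1*4)**2 = 4*4**2 = 4*16 = 64)
1/o = 1/64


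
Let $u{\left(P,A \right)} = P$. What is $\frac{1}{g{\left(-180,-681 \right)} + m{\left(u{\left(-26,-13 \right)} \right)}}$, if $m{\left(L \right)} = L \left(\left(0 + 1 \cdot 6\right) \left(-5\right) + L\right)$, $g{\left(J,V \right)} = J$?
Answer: $\frac{1}{1276} \approx 0.0007837$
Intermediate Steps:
$m{\left(L \right)} = L \left(-30 + L\right)$ ($m{\left(L \right)} = L \left(\left(0 + 6\right) \left(-5\right) + L\right) = L \left(6 \left(-5\right) + L\right) = L \left(-30 + L\right)$)
$\frac{1}{g{\left(-180,-681 \right)} + m{\left(u{\left(-26,-13 \right)} \right)}} = \frac{1}{-180 - 26 \left(-30 - 26\right)} = \frac{1}{-180 - -1456} = \frac{1}{-180 + 1456} = \frac{1}{1276}$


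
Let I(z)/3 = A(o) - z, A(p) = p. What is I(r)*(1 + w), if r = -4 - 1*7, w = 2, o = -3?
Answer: 72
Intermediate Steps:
r = -11 (r = -4 - 7 = -11)
I(z) = -9 - 3*z (I(z) = 3*(-3 - z) = -9 - 3*z)
I(r)*(1 + w) = (-9 - 3*(-11))*(1 + 2) = (-9 + 33)*3 = 24*3 = 72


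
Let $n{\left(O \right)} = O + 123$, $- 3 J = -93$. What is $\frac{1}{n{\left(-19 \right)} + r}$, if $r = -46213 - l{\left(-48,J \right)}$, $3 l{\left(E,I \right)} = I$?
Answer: $- \frac{3}{138358} \approx -2.1683 \cdot 10^{-5}$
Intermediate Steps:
$J = 31$ ($J = \left(- \frac{1}{3}\right) \left(-93\right) = 31$)
$l{\left(E,I \right)} = \frac{I}{3}$
$n{\left(O \right)} = 123 + O$
$r = - \frac{138670}{3}$ ($r = -46213 - \frac{1}{3} \cdot 31 = -46213 - \frac{31}{3} = - \frac{138670}{3} \approx -46223.0$)
$\frac{1}{n{\left(-19 \right)} + r} = \frac{1}{\left(123 - 19\right) - \frac{138670}{3}} = \frac{1}{104 - \frac{138670}{3}} = \frac{1}{- \frac{138358}{3}} = - \frac{3}{138358}$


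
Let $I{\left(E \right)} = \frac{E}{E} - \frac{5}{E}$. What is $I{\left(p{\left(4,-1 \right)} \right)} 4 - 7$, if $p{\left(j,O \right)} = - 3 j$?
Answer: $- \frac{4}{3} \approx -1.3333$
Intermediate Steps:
$I{\left(E \right)} = 1 - \frac{5}{E}$
$I{\left(p{\left(4,-1 \right)} \right)} 4 - 7 = \frac{-5 - 12}{\left(-3\right) 4} \cdot 4 - 7 = \frac{-5 - 12}{-12} \cdot 4 - 7 = \left(- \frac{1}{12}\right) \left(-17\right) 4 - 7 = \frac{17}{12} \cdot 4 - 7 = \frac{17}{3} - 7 = - \frac{4}{3}$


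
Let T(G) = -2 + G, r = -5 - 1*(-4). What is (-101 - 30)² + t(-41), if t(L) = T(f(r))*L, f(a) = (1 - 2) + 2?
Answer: 17202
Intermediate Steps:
r = -1 (r = -5 + 4 = -1)
f(a) = 1 (f(a) = -1 + 2 = 1)
t(L) = -L (t(L) = (-2 + 1)*L = -L)
(-101 - 30)² + t(-41) = (-101 - 30)² - 1*(-41) = (-131)² + 41 = 17161 + 41 = 17202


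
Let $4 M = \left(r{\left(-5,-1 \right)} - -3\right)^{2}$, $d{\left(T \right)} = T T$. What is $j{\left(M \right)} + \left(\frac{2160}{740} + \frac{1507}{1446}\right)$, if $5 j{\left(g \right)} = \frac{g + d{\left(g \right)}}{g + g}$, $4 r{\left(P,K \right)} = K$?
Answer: $\frac{14553115}{3424128} \approx 4.2502$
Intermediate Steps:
$d{\left(T \right)} = T^{2}$
$r{\left(P,K \right)} = \frac{K}{4}$
$M = \frac{121}{64}$ ($M = \frac{\left(\frac{1}{4} \left(-1\right) - -3\right)^{2}}{4} = \frac{\left(- \frac{1}{4} + 3\right)^{2}}{4} = \frac{\left(\frac{11}{4}\right)^{2}}{4} = \frac{1}{4} \cdot \frac{121}{16} = \frac{121}{64} \approx 1.8906$)
$j{\left(g \right)} = \frac{g + g^{2}}{10 g}$ ($j{\left(g \right)} = \frac{\left(g + g^{2}\right) \frac{1}{g + g}}{5} = \frac{\left(g + g^{2}\right) \frac{1}{2 g}}{5} = \frac{\frac{1}{2} \frac{1}{g} \left(g + g^{2}\right)}{5} = \frac{g + g^{2}}{10 g}$)
$j{\left(M \right)} + \left(\frac{2160}{740} + \frac{1507}{1446}\right) = \left(\frac{1}{10} + \frac{1}{10} \cdot \frac{121}{64}\right) + \left(\frac{2160}{740} + \frac{1507}{1446}\right) = \left(\frac{1}{10} + \frac{121}{640}\right) + \left(2160 \cdot \frac{1}{740} + 1507 \cdot \frac{1}{1446}\right) = \frac{37}{128} + \left(\frac{108}{37} + \frac{1507}{1446}\right) = \frac{37}{128} + \frac{211927}{53502} = \frac{14553115}{3424128}$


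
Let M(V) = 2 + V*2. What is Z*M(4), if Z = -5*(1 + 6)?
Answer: -350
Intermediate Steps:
M(V) = 2 + 2*V
Z = -35 (Z = -5*7 = -35)
Z*M(4) = -35*(2 + 2*4) = -35*(2 + 8) = -35*10 = -350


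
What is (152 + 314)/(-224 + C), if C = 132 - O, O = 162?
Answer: -233/127 ≈ -1.8346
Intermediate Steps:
C = -30 (C = 132 - 1*162 = 132 - 162 = -30)
(152 + 314)/(-224 + C) = (152 + 314)/(-224 - 30) = 466/(-254) = 466*(-1/254) = -233/127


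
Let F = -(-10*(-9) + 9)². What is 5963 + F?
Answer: -3838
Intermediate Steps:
F = -9801 (F = -(90 + 9)² = -1*99² = -1*9801 = -9801)
5963 + F = 5963 - 9801 = -3838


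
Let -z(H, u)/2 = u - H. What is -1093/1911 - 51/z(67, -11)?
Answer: -6871/7644 ≈ -0.89888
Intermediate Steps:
z(H, u) = -2*u + 2*H (z(H, u) = -2*(u - H) = -2*u + 2*H)
-1093/1911 - 51/z(67, -11) = -1093/1911 - 51/(-2*(-11) + 2*67) = -1093*1/1911 - 51/(22 + 134) = -1093/1911 - 51/156 = -1093/1911 - 51*1/156 = -1093/1911 - 17/52 = -6871/7644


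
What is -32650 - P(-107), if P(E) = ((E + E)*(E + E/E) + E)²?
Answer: -509753579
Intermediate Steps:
P(E) = (E + 2*E*(1 + E))² (P(E) = ((2*E)*(E + 1) + E)² = ((2*E)*(1 + E) + E)² = (2*E*(1 + E) + E)² = (E + 2*E*(1 + E))²)
-32650 - P(-107) = -32650 - (-107)²*(3 + 2*(-107))² = -32650 - 11449*(3 - 214)² = -32650 - 11449*(-211)² = -32650 - 11449*44521 = -32650 - 1*509720929 = -32650 - 509720929 = -509753579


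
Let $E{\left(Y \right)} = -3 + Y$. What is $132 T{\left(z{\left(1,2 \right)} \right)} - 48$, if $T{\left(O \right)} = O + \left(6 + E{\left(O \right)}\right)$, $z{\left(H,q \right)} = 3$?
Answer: $1140$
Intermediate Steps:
$T{\left(O \right)} = 3 + 2 O$ ($T{\left(O \right)} = O + \left(6 + \left(-3 + O\right)\right) = O + \left(3 + O\right) = 3 + 2 O$)
$132 T{\left(z{\left(1,2 \right)} \right)} - 48 = 132 \left(3 + 2 \cdot 3\right) - 48 = 132 \left(3 + 6\right) - 48 = 132 \cdot 9 - 48 = 1188 - 48 = 1140$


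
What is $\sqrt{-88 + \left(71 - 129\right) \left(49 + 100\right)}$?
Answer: $3 i \sqrt{970} \approx 93.434 i$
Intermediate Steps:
$\sqrt{-88 + \left(71 - 129\right) \left(49 + 100\right)} = \sqrt{-88 - 8642} = \sqrt{-8730} = 3 i \sqrt{970}$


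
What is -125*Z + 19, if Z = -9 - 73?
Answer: 10269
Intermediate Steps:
Z = -82
-125*Z + 19 = -125*(-82) + 19 = 10250 + 19 = 10269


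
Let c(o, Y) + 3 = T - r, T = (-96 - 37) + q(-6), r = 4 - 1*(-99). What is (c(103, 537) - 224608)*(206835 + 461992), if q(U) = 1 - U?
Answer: -150379062680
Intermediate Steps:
r = 103 (r = 4 + 99 = 103)
T = -126 (T = (-96 - 37) + (1 - 1*(-6)) = -133 + (1 + 6) = -133 + 7 = -126)
c(o, Y) = -232 (c(o, Y) = -3 + (-126 - 1*103) = -3 + (-126 - 103) = -3 - 229 = -232)
(c(103, 537) - 224608)*(206835 + 461992) = (-232 - 224608)*(206835 + 461992) = -224840*668827 = -150379062680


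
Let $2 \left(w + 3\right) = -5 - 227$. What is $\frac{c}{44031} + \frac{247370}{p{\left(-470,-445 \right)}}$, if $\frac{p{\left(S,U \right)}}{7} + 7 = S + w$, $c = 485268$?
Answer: $- \frac{1477901729}{30616222} \approx -48.272$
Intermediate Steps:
$w = -119$ ($w = -3 + \frac{-5 - 227}{2} = -3 + \frac{1}{2} \left(-232\right) = -3 - 116 = -119$)
$p{\left(S,U \right)} = -882 + 7 S$ ($p{\left(S,U \right)} = -49 + 7 \left(S - 119\right) = -49 + 7 \left(-119 + S\right) = -49 + \left(-833 + 7 S\right) = -882 + 7 S$)
$\frac{c}{44031} + \frac{247370}{p{\left(-470,-445 \right)}} = \frac{485268}{44031} + \frac{247370}{-882 + 7 \left(-470\right)} = 485268 \cdot \frac{1}{44031} + \frac{247370}{-882 - 3290} = \frac{161756}{14677} + \frac{247370}{-4172} = \frac{161756}{14677} + 247370 \left(- \frac{1}{4172}\right) = \frac{161756}{14677} - \frac{123685}{2086} = - \frac{1477901729}{30616222}$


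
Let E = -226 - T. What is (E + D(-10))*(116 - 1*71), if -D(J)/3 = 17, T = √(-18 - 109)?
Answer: -12465 - 45*I*√127 ≈ -12465.0 - 507.12*I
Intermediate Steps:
T = I*√127 (T = √(-127) = I*√127 ≈ 11.269*I)
E = -226 - I*√127 ≈ -226.0 - 11.269*I
D(J) = -51 (D(J) = -3*17 = -51)
(E + D(-10))*(116 - 1*71) = ((-226 - I*√127) - 51)*(116 - 1*71) = (-277 - I*√127)*(116 - 71) = (-277 - I*√127)*45 = -12465 - 45*I*√127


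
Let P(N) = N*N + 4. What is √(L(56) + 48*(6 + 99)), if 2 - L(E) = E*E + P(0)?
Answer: √1902 ≈ 43.612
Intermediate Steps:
P(N) = 4 + N² (P(N) = N² + 4 = 4 + N²)
L(E) = -2 - E² (L(E) = 2 - (E*E + (4 + 0²)) = 2 - (E² + (4 + 0)) = 2 - (E² + 4) = 2 - (4 + E²) = 2 + (-4 - E²) = -2 - E²)
√(L(56) + 48*(6 + 99)) = √((-2 - 1*56²) + 48*(6 + 99)) = √((-2 - 1*3136) + 48*105) = √((-2 - 3136) + 5040) = √(-3138 + 5040) = √1902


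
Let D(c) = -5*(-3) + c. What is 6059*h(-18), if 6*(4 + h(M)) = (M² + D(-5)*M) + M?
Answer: 103003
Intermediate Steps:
D(c) = 15 + c
h(M) = -4 + M²/6 + 11*M/6 (h(M) = -4 + ((M² + (15 - 5)*M) + M)/6 = -4 + ((M² + 10*M) + M)/6 = -4 + (M² + 11*M)/6 = -4 + (M²/6 + 11*M/6) = -4 + M²/6 + 11*M/6)
6059*h(-18) = 6059*(-4 + (⅙)*(-18)² + (11/6)*(-18)) = 6059*(-4 + (⅙)*324 - 33) = 6059*(-4 + 54 - 33) = 6059*17 = 103003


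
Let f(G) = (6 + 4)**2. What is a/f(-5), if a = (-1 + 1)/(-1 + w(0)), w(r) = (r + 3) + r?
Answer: 0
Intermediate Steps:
w(r) = 3 + 2*r (w(r) = (3 + r) + r = 3 + 2*r)
f(G) = 100 (f(G) = 10**2 = 100)
a = 0 (a = (-1 + 1)/(-1 + (3 + 2*0)) = 0/(-1 + (3 + 0)) = 0/(-1 + 3) = 0/2 = 0*(1/2) = 0)
a/f(-5) = 0/100 = 0*(1/100) = 0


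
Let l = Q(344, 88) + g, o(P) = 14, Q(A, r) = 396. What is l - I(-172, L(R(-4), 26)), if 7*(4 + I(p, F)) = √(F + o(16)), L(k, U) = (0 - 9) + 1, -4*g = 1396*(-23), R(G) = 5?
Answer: 8427 - √6/7 ≈ 8426.7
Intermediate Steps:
g = 8027 (g = -349*(-23) = -¼*(-32108) = 8027)
L(k, U) = -8 (L(k, U) = -9 + 1 = -8)
I(p, F) = -4 + √(14 + F)/7 (I(p, F) = -4 + √(F + 14)/7 = -4 + √(14 + F)/7)
l = 8423 (l = 396 + 8027 = 8423)
l - I(-172, L(R(-4), 26)) = 8423 - (-4 + √(14 - 8)/7) = 8423 - (-4 + √6/7) = 8423 + (4 - √6/7) = 8427 - √6/7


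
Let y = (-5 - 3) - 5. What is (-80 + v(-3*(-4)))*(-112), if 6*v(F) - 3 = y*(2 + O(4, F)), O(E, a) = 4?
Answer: 10360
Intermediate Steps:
y = -13 (y = -8 - 5 = -13)
v(F) = -25/2 (v(F) = ½ + (-13*(2 + 4))/6 = ½ + (-13*6)/6 = ½ + (⅙)*(-78) = ½ - 13 = -25/2)
(-80 + v(-3*(-4)))*(-112) = (-80 - 25/2)*(-112) = -185/2*(-112) = 10360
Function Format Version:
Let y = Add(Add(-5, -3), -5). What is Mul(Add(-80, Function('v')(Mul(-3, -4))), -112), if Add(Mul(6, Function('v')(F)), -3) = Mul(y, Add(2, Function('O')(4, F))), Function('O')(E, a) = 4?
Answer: 10360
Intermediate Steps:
y = -13 (y = Add(-8, -5) = -13)
Function('v')(F) = Rational(-25, 2) (Function('v')(F) = Add(Rational(1, 2), Mul(Rational(1, 6), Mul(-13, Add(2, 4)))) = Add(Rational(1, 2), Mul(Rational(1, 6), Mul(-13, 6))) = Add(Rational(1, 2), Mul(Rational(1, 6), -78)) = Add(Rational(1, 2), -13) = Rational(-25, 2))
Mul(Add(-80, Function('v')(Mul(-3, -4))), -112) = Mul(Add(-80, Rational(-25, 2)), -112) = Mul(Rational(-185, 2), -112) = 10360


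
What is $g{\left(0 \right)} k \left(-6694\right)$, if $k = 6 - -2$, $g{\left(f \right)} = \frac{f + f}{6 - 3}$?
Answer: $0$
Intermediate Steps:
$g{\left(f \right)} = \frac{2 f}{3}$
$k = 8$ ($k = 6 + 2 = 8$)
$g{\left(0 \right)} k \left(-6694\right) = \frac{2}{3} \cdot 0 \cdot 8 \left(-6694\right) = 0 \cdot 8 \left(-6694\right) = 0 \left(-6694\right) = 0$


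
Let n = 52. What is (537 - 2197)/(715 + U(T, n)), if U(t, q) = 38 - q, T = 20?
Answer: -1660/701 ≈ -2.3680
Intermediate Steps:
(537 - 2197)/(715 + U(T, n)) = (537 - 2197)/(715 + (38 - 1*52)) = -1660/(715 + (38 - 52)) = -1660/(715 - 14) = -1660/701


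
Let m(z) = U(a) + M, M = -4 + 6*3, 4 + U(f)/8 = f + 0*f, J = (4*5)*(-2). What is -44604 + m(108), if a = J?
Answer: -44942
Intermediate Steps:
J = -40 (J = 20*(-2) = -40)
a = -40
U(f) = -32 + 8*f (U(f) = -32 + 8*(f + 0*f) = -32 + 8*(f + 0) = -32 + 8*f)
M = 14 (M = -4 + 18 = 14)
m(z) = -338 (m(z) = (-32 + 8*(-40)) + 14 = (-32 - 320) + 14 = -352 + 14 = -338)
-44604 + m(108) = -44604 - 338 = -44942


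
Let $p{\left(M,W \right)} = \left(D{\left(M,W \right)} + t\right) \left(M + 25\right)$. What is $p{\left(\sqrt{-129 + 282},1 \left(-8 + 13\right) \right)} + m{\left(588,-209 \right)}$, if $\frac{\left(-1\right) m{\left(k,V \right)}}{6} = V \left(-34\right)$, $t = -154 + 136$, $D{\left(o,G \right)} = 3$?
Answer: $-43011 - 45 \sqrt{17} \approx -43197.0$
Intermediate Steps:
$t = -18$
$m{\left(k,V \right)} = 204 V$ ($m{\left(k,V \right)} = - 6 V \left(-34\right) = - 6 \left(- 34 V\right) = 204 V$)
$p{\left(M,W \right)} = -375 - 15 M$ ($p{\left(M,W \right)} = \left(3 - 18\right) \left(M + 25\right) = - 15 \left(25 + M\right) = -375 - 15 M$)
$p{\left(\sqrt{-129 + 282},1 \left(-8 + 13\right) \right)} + m{\left(588,-209 \right)} = \left(-375 - 15 \sqrt{-129 + 282}\right) + 204 \left(-209\right) = \left(-375 - 15 \sqrt{153}\right) - 42636 = \left(-375 - 15 \cdot 3 \sqrt{17}\right) - 42636 = \left(-375 - 45 \sqrt{17}\right) - 42636 = -43011 - 45 \sqrt{17}$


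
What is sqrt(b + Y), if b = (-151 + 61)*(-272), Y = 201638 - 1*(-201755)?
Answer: sqrt(427873) ≈ 654.12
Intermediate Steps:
Y = 403393 (Y = 201638 + 201755 = 403393)
b = 24480 (b = -90*(-272) = 24480)
sqrt(b + Y) = sqrt(24480 + 403393) = sqrt(427873)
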